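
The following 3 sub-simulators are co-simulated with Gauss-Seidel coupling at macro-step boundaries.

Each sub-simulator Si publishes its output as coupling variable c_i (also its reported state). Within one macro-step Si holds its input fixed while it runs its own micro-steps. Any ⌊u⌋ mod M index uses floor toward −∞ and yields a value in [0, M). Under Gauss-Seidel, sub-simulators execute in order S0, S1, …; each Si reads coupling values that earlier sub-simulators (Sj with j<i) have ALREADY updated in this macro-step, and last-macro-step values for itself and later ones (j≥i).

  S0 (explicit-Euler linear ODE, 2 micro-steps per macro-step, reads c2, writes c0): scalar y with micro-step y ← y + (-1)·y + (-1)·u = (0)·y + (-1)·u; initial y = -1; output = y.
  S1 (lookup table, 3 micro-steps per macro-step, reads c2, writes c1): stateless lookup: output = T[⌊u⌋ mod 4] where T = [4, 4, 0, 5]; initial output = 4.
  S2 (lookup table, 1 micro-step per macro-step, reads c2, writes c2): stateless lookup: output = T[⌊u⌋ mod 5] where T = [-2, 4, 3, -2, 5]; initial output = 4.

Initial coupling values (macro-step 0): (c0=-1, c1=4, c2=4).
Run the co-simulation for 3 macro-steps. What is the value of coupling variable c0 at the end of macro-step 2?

macro 1: S0 reads c2=4 → after 2×micro: -4; S1 reads c2=4 → after 3×micro: 4; S2 reads c2=4 → after 1×micro: 5 ⇒ (c0=-4, c1=4, c2=5)
macro 2: S0 reads c2=5 → after 2×micro: -5; S1 reads c2=5 → after 3×micro: 4; S2 reads c2=5 → after 1×micro: -2 ⇒ (c0=-5, c1=4, c2=-2)
macro 3: S0 reads c2=-2 → after 2×micro: 2; S1 reads c2=-2 → after 3×micro: 0; S2 reads c2=-2 → after 1×micro: -2 ⇒ (c0=2, c1=0, c2=-2)

c0 at macro-step 2 = -5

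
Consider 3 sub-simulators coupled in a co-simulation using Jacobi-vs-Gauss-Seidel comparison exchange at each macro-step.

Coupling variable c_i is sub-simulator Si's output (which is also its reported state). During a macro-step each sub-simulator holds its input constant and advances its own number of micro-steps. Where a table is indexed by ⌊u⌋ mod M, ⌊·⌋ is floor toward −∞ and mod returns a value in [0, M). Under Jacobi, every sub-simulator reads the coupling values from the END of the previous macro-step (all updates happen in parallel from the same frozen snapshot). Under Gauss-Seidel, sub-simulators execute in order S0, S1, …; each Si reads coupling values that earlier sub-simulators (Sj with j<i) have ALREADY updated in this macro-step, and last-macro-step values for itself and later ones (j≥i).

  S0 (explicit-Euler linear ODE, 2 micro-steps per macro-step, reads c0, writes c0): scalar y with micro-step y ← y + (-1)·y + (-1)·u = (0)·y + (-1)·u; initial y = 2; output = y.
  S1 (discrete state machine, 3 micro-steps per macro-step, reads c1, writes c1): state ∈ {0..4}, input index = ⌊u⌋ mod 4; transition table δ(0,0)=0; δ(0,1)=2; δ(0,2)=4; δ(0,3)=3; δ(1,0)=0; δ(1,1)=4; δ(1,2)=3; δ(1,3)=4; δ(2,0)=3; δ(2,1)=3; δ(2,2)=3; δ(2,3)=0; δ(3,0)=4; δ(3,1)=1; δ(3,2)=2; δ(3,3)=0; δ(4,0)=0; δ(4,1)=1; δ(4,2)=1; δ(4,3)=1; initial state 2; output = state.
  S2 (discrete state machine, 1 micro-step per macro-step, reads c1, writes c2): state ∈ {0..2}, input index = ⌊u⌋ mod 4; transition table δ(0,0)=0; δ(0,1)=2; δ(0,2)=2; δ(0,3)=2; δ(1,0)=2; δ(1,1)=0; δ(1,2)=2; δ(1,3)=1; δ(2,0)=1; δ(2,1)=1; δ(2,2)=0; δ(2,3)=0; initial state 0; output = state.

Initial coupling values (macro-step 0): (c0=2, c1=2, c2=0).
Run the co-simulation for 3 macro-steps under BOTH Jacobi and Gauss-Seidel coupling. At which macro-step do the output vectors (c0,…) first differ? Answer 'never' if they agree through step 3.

[Jacobi] macro 1: S0 reads c0=2 → after 2×micro: -2; S1 reads c1=2 → after 3×micro: 3; S2 reads c1=2 → after 1×micro: 2 ⇒ (c0=-2, c1=3, c2=2)
[Jacobi] macro 2: S0 reads c0=-2 → after 2×micro: 2; S1 reads c1=3 → after 3×micro: 0; S2 reads c1=3 → after 1×micro: 0 ⇒ (c0=2, c1=0, c2=0)
[Jacobi] macro 3: S0 reads c0=2 → after 2×micro: -2; S1 reads c1=0 → after 3×micro: 0; S2 reads c1=0 → after 1×micro: 0 ⇒ (c0=-2, c1=0, c2=0)
[Gauss-Seidel] macro 1: S0 reads c0=2 → after 2×micro: -2; S1 reads c1=2 → after 3×micro: 3; S2 reads c1=3 → after 1×micro: 2 ⇒ (c0=-2, c1=3, c2=2)
[Gauss-Seidel] macro 2: S0 reads c0=-2 → after 2×micro: 2; S1 reads c1=3 → after 3×micro: 0; S2 reads c1=0 → after 1×micro: 1 ⇒ (c0=2, c1=0, c2=1)
[Gauss-Seidel] macro 3: S0 reads c0=2 → after 2×micro: -2; S1 reads c1=0 → after 3×micro: 0; S2 reads c1=0 → after 1×micro: 2 ⇒ (c0=-2, c1=0, c2=2)

first divergence at macro-step: 2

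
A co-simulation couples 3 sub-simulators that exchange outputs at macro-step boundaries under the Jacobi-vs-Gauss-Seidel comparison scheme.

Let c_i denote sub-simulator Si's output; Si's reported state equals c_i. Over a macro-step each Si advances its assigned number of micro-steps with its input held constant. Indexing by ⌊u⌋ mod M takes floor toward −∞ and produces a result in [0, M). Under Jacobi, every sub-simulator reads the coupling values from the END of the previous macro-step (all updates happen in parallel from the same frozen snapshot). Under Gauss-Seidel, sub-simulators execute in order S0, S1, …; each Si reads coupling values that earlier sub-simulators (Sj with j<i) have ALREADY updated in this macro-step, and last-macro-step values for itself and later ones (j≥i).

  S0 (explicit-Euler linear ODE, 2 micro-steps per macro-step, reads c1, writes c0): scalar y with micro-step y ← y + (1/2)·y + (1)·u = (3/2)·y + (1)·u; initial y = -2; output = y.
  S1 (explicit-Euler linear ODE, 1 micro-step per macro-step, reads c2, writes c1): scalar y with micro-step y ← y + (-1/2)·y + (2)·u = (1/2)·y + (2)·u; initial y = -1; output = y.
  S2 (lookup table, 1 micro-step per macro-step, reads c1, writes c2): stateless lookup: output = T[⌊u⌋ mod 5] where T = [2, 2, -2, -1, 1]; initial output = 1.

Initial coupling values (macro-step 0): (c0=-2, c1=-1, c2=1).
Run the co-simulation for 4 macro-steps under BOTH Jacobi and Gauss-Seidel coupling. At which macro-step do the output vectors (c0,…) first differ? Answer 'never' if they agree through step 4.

[Jacobi] macro 1: S0 reads c1=-1 → after 2×micro: -7; S1 reads c2=1 → after 1×micro: 3/2; S2 reads c1=-1 → after 1×micro: 1 ⇒ (c0=-7, c1=3/2, c2=1)
[Jacobi] macro 2: S0 reads c1=3/2 → after 2×micro: -12; S1 reads c2=1 → after 1×micro: 11/4; S2 reads c1=3/2 → after 1×micro: 2 ⇒ (c0=-12, c1=11/4, c2=2)
[Jacobi] macro 3: S0 reads c1=11/4 → after 2×micro: -161/8; S1 reads c2=2 → after 1×micro: 43/8; S2 reads c1=11/4 → after 1×micro: -2 ⇒ (c0=-161/8, c1=43/8, c2=-2)
[Jacobi] macro 4: S0 reads c1=43/8 → after 2×micro: -1019/32; S1 reads c2=-2 → after 1×micro: -21/16; S2 reads c1=43/8 → after 1×micro: 2 ⇒ (c0=-1019/32, c1=-21/16, c2=2)
[Gauss-Seidel] macro 1: S0 reads c1=-1 → after 2×micro: -7; S1 reads c2=1 → after 1×micro: 3/2; S2 reads c1=3/2 → after 1×micro: 2 ⇒ (c0=-7, c1=3/2, c2=2)
[Gauss-Seidel] macro 2: S0 reads c1=3/2 → after 2×micro: -12; S1 reads c2=2 → after 1×micro: 19/4; S2 reads c1=19/4 → after 1×micro: 1 ⇒ (c0=-12, c1=19/4, c2=1)
[Gauss-Seidel] macro 3: S0 reads c1=19/4 → after 2×micro: -121/8; S1 reads c2=1 → after 1×micro: 35/8; S2 reads c1=35/8 → after 1×micro: 1 ⇒ (c0=-121/8, c1=35/8, c2=1)
[Gauss-Seidel] macro 4: S0 reads c1=35/8 → after 2×micro: -739/32; S1 reads c2=1 → after 1×micro: 67/16; S2 reads c1=67/16 → after 1×micro: 1 ⇒ (c0=-739/32, c1=67/16, c2=1)

first divergence at macro-step: 1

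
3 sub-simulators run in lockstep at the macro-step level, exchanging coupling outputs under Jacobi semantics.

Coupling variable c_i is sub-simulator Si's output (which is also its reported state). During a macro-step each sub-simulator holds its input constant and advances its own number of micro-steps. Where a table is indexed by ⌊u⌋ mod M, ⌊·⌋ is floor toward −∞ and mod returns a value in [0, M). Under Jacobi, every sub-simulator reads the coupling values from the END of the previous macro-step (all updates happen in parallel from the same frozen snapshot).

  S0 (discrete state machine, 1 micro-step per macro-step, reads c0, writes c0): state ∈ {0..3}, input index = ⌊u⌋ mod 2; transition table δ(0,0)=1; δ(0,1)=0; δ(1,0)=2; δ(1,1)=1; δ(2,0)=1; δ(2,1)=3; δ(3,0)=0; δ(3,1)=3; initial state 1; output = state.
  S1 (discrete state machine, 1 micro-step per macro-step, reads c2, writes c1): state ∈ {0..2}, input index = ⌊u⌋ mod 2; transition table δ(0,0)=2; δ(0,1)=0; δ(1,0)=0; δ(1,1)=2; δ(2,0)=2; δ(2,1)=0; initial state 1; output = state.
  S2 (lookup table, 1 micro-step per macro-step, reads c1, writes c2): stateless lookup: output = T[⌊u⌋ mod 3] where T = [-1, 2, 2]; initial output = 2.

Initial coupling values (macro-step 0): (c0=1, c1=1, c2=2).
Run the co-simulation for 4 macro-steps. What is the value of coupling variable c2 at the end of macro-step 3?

macro 1: S0 reads c0=1 → after 1×micro: 1; S1 reads c2=2 → after 1×micro: 0; S2 reads c1=1 → after 1×micro: 2 ⇒ (c0=1, c1=0, c2=2)
macro 2: S0 reads c0=1 → after 1×micro: 1; S1 reads c2=2 → after 1×micro: 2; S2 reads c1=0 → after 1×micro: -1 ⇒ (c0=1, c1=2, c2=-1)
macro 3: S0 reads c0=1 → after 1×micro: 1; S1 reads c2=-1 → after 1×micro: 0; S2 reads c1=2 → after 1×micro: 2 ⇒ (c0=1, c1=0, c2=2)
macro 4: S0 reads c0=1 → after 1×micro: 1; S1 reads c2=2 → after 1×micro: 2; S2 reads c1=0 → after 1×micro: -1 ⇒ (c0=1, c1=2, c2=-1)

c2 at macro-step 3 = 2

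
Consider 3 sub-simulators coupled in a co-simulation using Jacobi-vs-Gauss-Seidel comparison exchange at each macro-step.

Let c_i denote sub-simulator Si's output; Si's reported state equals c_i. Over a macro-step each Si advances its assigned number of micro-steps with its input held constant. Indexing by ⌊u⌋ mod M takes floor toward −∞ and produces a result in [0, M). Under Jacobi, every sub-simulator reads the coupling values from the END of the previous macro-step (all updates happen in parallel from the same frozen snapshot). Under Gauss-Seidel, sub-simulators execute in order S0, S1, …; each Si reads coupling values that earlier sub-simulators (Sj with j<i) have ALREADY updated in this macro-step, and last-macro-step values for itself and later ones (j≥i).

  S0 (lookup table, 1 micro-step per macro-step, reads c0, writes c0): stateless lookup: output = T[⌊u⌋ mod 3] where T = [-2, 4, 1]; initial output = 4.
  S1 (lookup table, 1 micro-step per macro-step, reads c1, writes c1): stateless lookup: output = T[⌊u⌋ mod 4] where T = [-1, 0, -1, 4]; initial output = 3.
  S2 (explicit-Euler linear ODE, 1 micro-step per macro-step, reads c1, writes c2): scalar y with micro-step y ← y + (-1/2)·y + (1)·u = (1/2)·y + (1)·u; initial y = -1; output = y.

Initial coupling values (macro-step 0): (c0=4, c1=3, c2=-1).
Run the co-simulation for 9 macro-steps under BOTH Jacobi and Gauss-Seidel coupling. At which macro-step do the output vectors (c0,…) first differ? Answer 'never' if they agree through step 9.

first divergence at macro-step: 1

[Jacobi] macro 1: S0 reads c0=4 → after 1×micro: 4; S1 reads c1=3 → after 1×micro: 4; S2 reads c1=3 → after 1×micro: 5/2 ⇒ (c0=4, c1=4, c2=5/2)
[Jacobi] macro 2: S0 reads c0=4 → after 1×micro: 4; S1 reads c1=4 → after 1×micro: -1; S2 reads c1=4 → after 1×micro: 21/4 ⇒ (c0=4, c1=-1, c2=21/4)
[Jacobi] macro 3: S0 reads c0=4 → after 1×micro: 4; S1 reads c1=-1 → after 1×micro: 4; S2 reads c1=-1 → after 1×micro: 13/8 ⇒ (c0=4, c1=4, c2=13/8)
[Jacobi] macro 4: S0 reads c0=4 → after 1×micro: 4; S1 reads c1=4 → after 1×micro: -1; S2 reads c1=4 → after 1×micro: 77/16 ⇒ (c0=4, c1=-1, c2=77/16)
[Jacobi] macro 5: S0 reads c0=4 → after 1×micro: 4; S1 reads c1=-1 → after 1×micro: 4; S2 reads c1=-1 → after 1×micro: 45/32 ⇒ (c0=4, c1=4, c2=45/32)
[Jacobi] macro 6: S0 reads c0=4 → after 1×micro: 4; S1 reads c1=4 → after 1×micro: -1; S2 reads c1=4 → after 1×micro: 301/64 ⇒ (c0=4, c1=-1, c2=301/64)
[Jacobi] macro 7: S0 reads c0=4 → after 1×micro: 4; S1 reads c1=-1 → after 1×micro: 4; S2 reads c1=-1 → after 1×micro: 173/128 ⇒ (c0=4, c1=4, c2=173/128)
[Jacobi] macro 8: S0 reads c0=4 → after 1×micro: 4; S1 reads c1=4 → after 1×micro: -1; S2 reads c1=4 → after 1×micro: 1197/256 ⇒ (c0=4, c1=-1, c2=1197/256)
[Jacobi] macro 9: S0 reads c0=4 → after 1×micro: 4; S1 reads c1=-1 → after 1×micro: 4; S2 reads c1=-1 → after 1×micro: 685/512 ⇒ (c0=4, c1=4, c2=685/512)
[Gauss-Seidel] macro 1: S0 reads c0=4 → after 1×micro: 4; S1 reads c1=3 → after 1×micro: 4; S2 reads c1=4 → after 1×micro: 7/2 ⇒ (c0=4, c1=4, c2=7/2)
[Gauss-Seidel] macro 2: S0 reads c0=4 → after 1×micro: 4; S1 reads c1=4 → after 1×micro: -1; S2 reads c1=-1 → after 1×micro: 3/4 ⇒ (c0=4, c1=-1, c2=3/4)
[Gauss-Seidel] macro 3: S0 reads c0=4 → after 1×micro: 4; S1 reads c1=-1 → after 1×micro: 4; S2 reads c1=4 → after 1×micro: 35/8 ⇒ (c0=4, c1=4, c2=35/8)
[Gauss-Seidel] macro 4: S0 reads c0=4 → after 1×micro: 4; S1 reads c1=4 → after 1×micro: -1; S2 reads c1=-1 → after 1×micro: 19/16 ⇒ (c0=4, c1=-1, c2=19/16)
[Gauss-Seidel] macro 5: S0 reads c0=4 → after 1×micro: 4; S1 reads c1=-1 → after 1×micro: 4; S2 reads c1=4 → after 1×micro: 147/32 ⇒ (c0=4, c1=4, c2=147/32)
[Gauss-Seidel] macro 6: S0 reads c0=4 → after 1×micro: 4; S1 reads c1=4 → after 1×micro: -1; S2 reads c1=-1 → after 1×micro: 83/64 ⇒ (c0=4, c1=-1, c2=83/64)
[Gauss-Seidel] macro 7: S0 reads c0=4 → after 1×micro: 4; S1 reads c1=-1 → after 1×micro: 4; S2 reads c1=4 → after 1×micro: 595/128 ⇒ (c0=4, c1=4, c2=595/128)
[Gauss-Seidel] macro 8: S0 reads c0=4 → after 1×micro: 4; S1 reads c1=4 → after 1×micro: -1; S2 reads c1=-1 → after 1×micro: 339/256 ⇒ (c0=4, c1=-1, c2=339/256)
[Gauss-Seidel] macro 9: S0 reads c0=4 → after 1×micro: 4; S1 reads c1=-1 → after 1×micro: 4; S2 reads c1=4 → after 1×micro: 2387/512 ⇒ (c0=4, c1=4, c2=2387/512)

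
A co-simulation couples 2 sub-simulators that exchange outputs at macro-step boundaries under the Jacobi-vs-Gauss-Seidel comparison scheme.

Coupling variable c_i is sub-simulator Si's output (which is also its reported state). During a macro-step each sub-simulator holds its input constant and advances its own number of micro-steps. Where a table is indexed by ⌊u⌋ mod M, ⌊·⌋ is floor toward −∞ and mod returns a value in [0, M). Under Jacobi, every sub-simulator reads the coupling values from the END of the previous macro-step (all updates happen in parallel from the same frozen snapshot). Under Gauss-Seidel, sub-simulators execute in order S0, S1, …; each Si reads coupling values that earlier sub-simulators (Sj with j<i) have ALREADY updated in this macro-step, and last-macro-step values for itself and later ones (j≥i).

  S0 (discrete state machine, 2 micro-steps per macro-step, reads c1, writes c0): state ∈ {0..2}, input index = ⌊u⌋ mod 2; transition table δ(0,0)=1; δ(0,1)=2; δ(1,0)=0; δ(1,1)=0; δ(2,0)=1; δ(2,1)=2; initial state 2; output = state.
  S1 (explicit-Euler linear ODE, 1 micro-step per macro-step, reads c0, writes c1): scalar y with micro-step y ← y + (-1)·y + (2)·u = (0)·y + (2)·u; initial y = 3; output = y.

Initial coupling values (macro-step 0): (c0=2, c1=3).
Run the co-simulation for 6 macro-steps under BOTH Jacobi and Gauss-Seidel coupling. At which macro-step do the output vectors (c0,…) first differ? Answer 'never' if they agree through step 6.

[Jacobi] macro 1: S0 reads c1=3 → after 2×micro: 2; S1 reads c0=2 → after 1×micro: 4 ⇒ (c0=2, c1=4)
[Jacobi] macro 2: S0 reads c1=4 → after 2×micro: 0; S1 reads c0=2 → after 1×micro: 4 ⇒ (c0=0, c1=4)
[Jacobi] macro 3: S0 reads c1=4 → after 2×micro: 0; S1 reads c0=0 → after 1×micro: 0 ⇒ (c0=0, c1=0)
[Jacobi] macro 4: S0 reads c1=0 → after 2×micro: 0; S1 reads c0=0 → after 1×micro: 0 ⇒ (c0=0, c1=0)
[Jacobi] macro 5: S0 reads c1=0 → after 2×micro: 0; S1 reads c0=0 → after 1×micro: 0 ⇒ (c0=0, c1=0)
[Jacobi] macro 6: S0 reads c1=0 → after 2×micro: 0; S1 reads c0=0 → after 1×micro: 0 ⇒ (c0=0, c1=0)
[Gauss-Seidel] macro 1: S0 reads c1=3 → after 2×micro: 2; S1 reads c0=2 → after 1×micro: 4 ⇒ (c0=2, c1=4)
[Gauss-Seidel] macro 2: S0 reads c1=4 → after 2×micro: 0; S1 reads c0=0 → after 1×micro: 0 ⇒ (c0=0, c1=0)
[Gauss-Seidel] macro 3: S0 reads c1=0 → after 2×micro: 0; S1 reads c0=0 → after 1×micro: 0 ⇒ (c0=0, c1=0)
[Gauss-Seidel] macro 4: S0 reads c1=0 → after 2×micro: 0; S1 reads c0=0 → after 1×micro: 0 ⇒ (c0=0, c1=0)
[Gauss-Seidel] macro 5: S0 reads c1=0 → after 2×micro: 0; S1 reads c0=0 → after 1×micro: 0 ⇒ (c0=0, c1=0)
[Gauss-Seidel] macro 6: S0 reads c1=0 → after 2×micro: 0; S1 reads c0=0 → after 1×micro: 0 ⇒ (c0=0, c1=0)

first divergence at macro-step: 2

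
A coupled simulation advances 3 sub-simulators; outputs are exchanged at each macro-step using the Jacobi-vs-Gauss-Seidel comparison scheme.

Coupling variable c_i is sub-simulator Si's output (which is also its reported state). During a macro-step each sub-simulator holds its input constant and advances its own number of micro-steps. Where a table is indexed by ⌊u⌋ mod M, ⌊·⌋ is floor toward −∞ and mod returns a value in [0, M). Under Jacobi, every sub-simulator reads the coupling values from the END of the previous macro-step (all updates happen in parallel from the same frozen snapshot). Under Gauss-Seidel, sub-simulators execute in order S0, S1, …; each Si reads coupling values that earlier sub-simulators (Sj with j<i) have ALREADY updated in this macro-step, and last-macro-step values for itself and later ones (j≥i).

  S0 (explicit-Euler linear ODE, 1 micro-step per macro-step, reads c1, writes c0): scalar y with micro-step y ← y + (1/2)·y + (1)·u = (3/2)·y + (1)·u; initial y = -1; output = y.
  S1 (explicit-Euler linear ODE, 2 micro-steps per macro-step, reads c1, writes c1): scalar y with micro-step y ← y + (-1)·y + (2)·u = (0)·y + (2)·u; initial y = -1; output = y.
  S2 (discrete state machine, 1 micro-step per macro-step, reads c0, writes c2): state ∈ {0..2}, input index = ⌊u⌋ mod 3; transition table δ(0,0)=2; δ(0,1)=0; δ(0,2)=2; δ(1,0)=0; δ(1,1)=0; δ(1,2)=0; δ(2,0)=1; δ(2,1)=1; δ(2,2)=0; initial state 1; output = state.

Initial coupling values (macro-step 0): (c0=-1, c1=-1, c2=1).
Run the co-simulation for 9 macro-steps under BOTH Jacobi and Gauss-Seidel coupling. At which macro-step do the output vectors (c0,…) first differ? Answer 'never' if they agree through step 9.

[Jacobi] macro 1: S0 reads c1=-1 → after 1×micro: -5/2; S1 reads c1=-1 → after 2×micro: -2; S2 reads c0=-1 → after 1×micro: 0 ⇒ (c0=-5/2, c1=-2, c2=0)
[Jacobi] macro 2: S0 reads c1=-2 → after 1×micro: -23/4; S1 reads c1=-2 → after 2×micro: -4; S2 reads c0=-5/2 → after 1×micro: 2 ⇒ (c0=-23/4, c1=-4, c2=2)
[Jacobi] macro 3: S0 reads c1=-4 → after 1×micro: -101/8; S1 reads c1=-4 → after 2×micro: -8; S2 reads c0=-23/4 → after 1×micro: 1 ⇒ (c0=-101/8, c1=-8, c2=1)
[Jacobi] macro 4: S0 reads c1=-8 → after 1×micro: -431/16; S1 reads c1=-8 → after 2×micro: -16; S2 reads c0=-101/8 → after 1×micro: 0 ⇒ (c0=-431/16, c1=-16, c2=0)
[Jacobi] macro 5: S0 reads c1=-16 → after 1×micro: -1805/32; S1 reads c1=-16 → after 2×micro: -32; S2 reads c0=-431/16 → after 1×micro: 2 ⇒ (c0=-1805/32, c1=-32, c2=2)
[Jacobi] macro 6: S0 reads c1=-32 → after 1×micro: -7463/64; S1 reads c1=-32 → after 2×micro: -64; S2 reads c0=-1805/32 → after 1×micro: 1 ⇒ (c0=-7463/64, c1=-64, c2=1)
[Jacobi] macro 7: S0 reads c1=-64 → after 1×micro: -30581/128; S1 reads c1=-64 → after 2×micro: -128; S2 reads c0=-7463/64 → after 1×micro: 0 ⇒ (c0=-30581/128, c1=-128, c2=0)
[Jacobi] macro 8: S0 reads c1=-128 → after 1×micro: -124511/256; S1 reads c1=-128 → after 2×micro: -256; S2 reads c0=-30581/128 → after 1×micro: 0 ⇒ (c0=-124511/256, c1=-256, c2=0)
[Jacobi] macro 9: S0 reads c1=-256 → after 1×micro: -504605/512; S1 reads c1=-256 → after 2×micro: -512; S2 reads c0=-124511/256 → after 1×micro: 2 ⇒ (c0=-504605/512, c1=-512, c2=2)
[Gauss-Seidel] macro 1: S0 reads c1=-1 → after 1×micro: -5/2; S1 reads c1=-1 → after 2×micro: -2; S2 reads c0=-5/2 → after 1×micro: 0 ⇒ (c0=-5/2, c1=-2, c2=0)
[Gauss-Seidel] macro 2: S0 reads c1=-2 → after 1×micro: -23/4; S1 reads c1=-2 → after 2×micro: -4; S2 reads c0=-23/4 → after 1×micro: 2 ⇒ (c0=-23/4, c1=-4, c2=2)
[Gauss-Seidel] macro 3: S0 reads c1=-4 → after 1×micro: -101/8; S1 reads c1=-4 → after 2×micro: -8; S2 reads c0=-101/8 → after 1×micro: 0 ⇒ (c0=-101/8, c1=-8, c2=0)
[Gauss-Seidel] macro 4: S0 reads c1=-8 → after 1×micro: -431/16; S1 reads c1=-8 → after 2×micro: -16; S2 reads c0=-431/16 → after 1×micro: 2 ⇒ (c0=-431/16, c1=-16, c2=2)
[Gauss-Seidel] macro 5: S0 reads c1=-16 → after 1×micro: -1805/32; S1 reads c1=-16 → after 2×micro: -32; S2 reads c0=-1805/32 → after 1×micro: 1 ⇒ (c0=-1805/32, c1=-32, c2=1)
[Gauss-Seidel] macro 6: S0 reads c1=-32 → after 1×micro: -7463/64; S1 reads c1=-32 → after 2×micro: -64; S2 reads c0=-7463/64 → after 1×micro: 0 ⇒ (c0=-7463/64, c1=-64, c2=0)
[Gauss-Seidel] macro 7: S0 reads c1=-64 → after 1×micro: -30581/128; S1 reads c1=-64 → after 2×micro: -128; S2 reads c0=-30581/128 → after 1×micro: 0 ⇒ (c0=-30581/128, c1=-128, c2=0)
[Gauss-Seidel] macro 8: S0 reads c1=-128 → after 1×micro: -124511/256; S1 reads c1=-128 → after 2×micro: -256; S2 reads c0=-124511/256 → after 1×micro: 2 ⇒ (c0=-124511/256, c1=-256, c2=2)
[Gauss-Seidel] macro 9: S0 reads c1=-256 → after 1×micro: -504605/512; S1 reads c1=-256 → after 2×micro: -512; S2 reads c0=-504605/512 → after 1×micro: 1 ⇒ (c0=-504605/512, c1=-512, c2=1)

first divergence at macro-step: 3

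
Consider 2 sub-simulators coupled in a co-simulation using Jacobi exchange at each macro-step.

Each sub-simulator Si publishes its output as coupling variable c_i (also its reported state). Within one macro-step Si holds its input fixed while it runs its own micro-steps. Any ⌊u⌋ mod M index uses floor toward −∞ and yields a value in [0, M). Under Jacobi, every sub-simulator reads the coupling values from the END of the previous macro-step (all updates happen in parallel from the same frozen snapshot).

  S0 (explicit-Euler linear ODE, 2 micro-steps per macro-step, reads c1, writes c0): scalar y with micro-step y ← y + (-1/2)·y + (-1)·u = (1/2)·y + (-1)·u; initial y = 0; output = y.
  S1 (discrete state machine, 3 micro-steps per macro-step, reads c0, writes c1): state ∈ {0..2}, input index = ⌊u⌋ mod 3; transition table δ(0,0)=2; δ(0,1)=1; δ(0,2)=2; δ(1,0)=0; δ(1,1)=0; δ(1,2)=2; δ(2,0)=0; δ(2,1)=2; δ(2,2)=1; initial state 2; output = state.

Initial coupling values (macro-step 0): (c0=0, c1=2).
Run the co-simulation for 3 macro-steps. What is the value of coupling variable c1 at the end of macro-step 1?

c1 at macro-step 1 = 0

macro 1: S0 reads c1=2 → after 2×micro: -3; S1 reads c0=0 → after 3×micro: 0 ⇒ (c0=-3, c1=0)
macro 2: S0 reads c1=0 → after 2×micro: -3/4; S1 reads c0=-3 → after 3×micro: 2 ⇒ (c0=-3/4, c1=2)
macro 3: S0 reads c1=2 → after 2×micro: -51/16; S1 reads c0=-3/4 → after 3×micro: 1 ⇒ (c0=-51/16, c1=1)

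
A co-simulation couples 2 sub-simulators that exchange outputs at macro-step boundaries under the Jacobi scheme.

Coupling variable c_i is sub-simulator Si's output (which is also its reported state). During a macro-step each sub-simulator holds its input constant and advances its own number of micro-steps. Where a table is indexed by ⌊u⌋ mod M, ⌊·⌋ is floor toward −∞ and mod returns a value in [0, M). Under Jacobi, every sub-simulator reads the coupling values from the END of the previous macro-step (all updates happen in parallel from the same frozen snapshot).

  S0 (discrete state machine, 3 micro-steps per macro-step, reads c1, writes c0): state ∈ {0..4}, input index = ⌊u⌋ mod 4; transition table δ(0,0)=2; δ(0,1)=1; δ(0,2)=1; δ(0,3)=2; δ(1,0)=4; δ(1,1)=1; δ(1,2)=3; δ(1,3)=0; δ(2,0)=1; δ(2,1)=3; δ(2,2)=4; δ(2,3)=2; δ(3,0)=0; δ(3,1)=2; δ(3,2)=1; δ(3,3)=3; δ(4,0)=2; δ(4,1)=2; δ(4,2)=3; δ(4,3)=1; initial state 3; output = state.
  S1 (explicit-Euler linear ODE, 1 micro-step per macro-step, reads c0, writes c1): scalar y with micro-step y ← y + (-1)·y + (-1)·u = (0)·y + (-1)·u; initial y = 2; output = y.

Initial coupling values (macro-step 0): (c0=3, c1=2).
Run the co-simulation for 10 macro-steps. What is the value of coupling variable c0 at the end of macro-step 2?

macro 1: S0 reads c1=2 → after 3×micro: 1; S1 reads c0=3 → after 1×micro: -3 ⇒ (c0=1, c1=-3)
macro 2: S0 reads c1=-3 → after 3×micro: 1; S1 reads c0=1 → after 1×micro: -1 ⇒ (c0=1, c1=-1)
macro 3: S0 reads c1=-1 → after 3×micro: 2; S1 reads c0=1 → after 1×micro: -1 ⇒ (c0=2, c1=-1)
macro 4: S0 reads c1=-1 → after 3×micro: 2; S1 reads c0=2 → after 1×micro: -2 ⇒ (c0=2, c1=-2)
macro 5: S0 reads c1=-2 → after 3×micro: 1; S1 reads c0=2 → after 1×micro: -2 ⇒ (c0=1, c1=-2)
macro 6: S0 reads c1=-2 → after 3×micro: 3; S1 reads c0=1 → after 1×micro: -1 ⇒ (c0=3, c1=-1)
macro 7: S0 reads c1=-1 → after 3×micro: 3; S1 reads c0=3 → after 1×micro: -3 ⇒ (c0=3, c1=-3)
macro 8: S0 reads c1=-3 → after 3×micro: 2; S1 reads c0=3 → after 1×micro: -3 ⇒ (c0=2, c1=-3)
macro 9: S0 reads c1=-3 → after 3×micro: 3; S1 reads c0=2 → after 1×micro: -2 ⇒ (c0=3, c1=-2)
macro 10: S0 reads c1=-2 → after 3×micro: 1; S1 reads c0=3 → after 1×micro: -3 ⇒ (c0=1, c1=-3)

c0 at macro-step 2 = 1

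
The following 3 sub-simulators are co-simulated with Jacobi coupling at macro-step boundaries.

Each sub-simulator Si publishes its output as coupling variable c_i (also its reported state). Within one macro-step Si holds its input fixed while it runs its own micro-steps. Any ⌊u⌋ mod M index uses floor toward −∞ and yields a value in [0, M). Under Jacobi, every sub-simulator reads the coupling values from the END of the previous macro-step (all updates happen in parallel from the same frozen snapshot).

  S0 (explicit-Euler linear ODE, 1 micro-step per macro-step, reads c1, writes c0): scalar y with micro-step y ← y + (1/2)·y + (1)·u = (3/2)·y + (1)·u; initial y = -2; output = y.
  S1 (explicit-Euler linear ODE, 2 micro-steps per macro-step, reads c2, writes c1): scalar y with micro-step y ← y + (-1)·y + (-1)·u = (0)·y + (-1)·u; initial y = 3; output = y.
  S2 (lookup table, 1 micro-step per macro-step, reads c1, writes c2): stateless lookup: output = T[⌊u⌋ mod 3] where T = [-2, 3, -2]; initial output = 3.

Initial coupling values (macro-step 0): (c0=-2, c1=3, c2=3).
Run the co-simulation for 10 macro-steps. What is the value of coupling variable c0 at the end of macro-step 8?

c0 at macro-step 8 = 473/64

macro 1: S0 reads c1=3 → after 1×micro: 0; S1 reads c2=3 → after 2×micro: -3; S2 reads c1=3 → after 1×micro: -2 ⇒ (c0=0, c1=-3, c2=-2)
macro 2: S0 reads c1=-3 → after 1×micro: -3; S1 reads c2=-2 → after 2×micro: 2; S2 reads c1=-3 → after 1×micro: -2 ⇒ (c0=-3, c1=2, c2=-2)
macro 3: S0 reads c1=2 → after 1×micro: -5/2; S1 reads c2=-2 → after 2×micro: 2; S2 reads c1=2 → after 1×micro: -2 ⇒ (c0=-5/2, c1=2, c2=-2)
macro 4: S0 reads c1=2 → after 1×micro: -7/4; S1 reads c2=-2 → after 2×micro: 2; S2 reads c1=2 → after 1×micro: -2 ⇒ (c0=-7/4, c1=2, c2=-2)
macro 5: S0 reads c1=2 → after 1×micro: -5/8; S1 reads c2=-2 → after 2×micro: 2; S2 reads c1=2 → after 1×micro: -2 ⇒ (c0=-5/8, c1=2, c2=-2)
macro 6: S0 reads c1=2 → after 1×micro: 17/16; S1 reads c2=-2 → after 2×micro: 2; S2 reads c1=2 → after 1×micro: -2 ⇒ (c0=17/16, c1=2, c2=-2)
macro 7: S0 reads c1=2 → after 1×micro: 115/32; S1 reads c2=-2 → after 2×micro: 2; S2 reads c1=2 → after 1×micro: -2 ⇒ (c0=115/32, c1=2, c2=-2)
macro 8: S0 reads c1=2 → after 1×micro: 473/64; S1 reads c2=-2 → after 2×micro: 2; S2 reads c1=2 → after 1×micro: -2 ⇒ (c0=473/64, c1=2, c2=-2)
macro 9: S0 reads c1=2 → after 1×micro: 1675/128; S1 reads c2=-2 → after 2×micro: 2; S2 reads c1=2 → after 1×micro: -2 ⇒ (c0=1675/128, c1=2, c2=-2)
macro 10: S0 reads c1=2 → after 1×micro: 5537/256; S1 reads c2=-2 → after 2×micro: 2; S2 reads c1=2 → after 1×micro: -2 ⇒ (c0=5537/256, c1=2, c2=-2)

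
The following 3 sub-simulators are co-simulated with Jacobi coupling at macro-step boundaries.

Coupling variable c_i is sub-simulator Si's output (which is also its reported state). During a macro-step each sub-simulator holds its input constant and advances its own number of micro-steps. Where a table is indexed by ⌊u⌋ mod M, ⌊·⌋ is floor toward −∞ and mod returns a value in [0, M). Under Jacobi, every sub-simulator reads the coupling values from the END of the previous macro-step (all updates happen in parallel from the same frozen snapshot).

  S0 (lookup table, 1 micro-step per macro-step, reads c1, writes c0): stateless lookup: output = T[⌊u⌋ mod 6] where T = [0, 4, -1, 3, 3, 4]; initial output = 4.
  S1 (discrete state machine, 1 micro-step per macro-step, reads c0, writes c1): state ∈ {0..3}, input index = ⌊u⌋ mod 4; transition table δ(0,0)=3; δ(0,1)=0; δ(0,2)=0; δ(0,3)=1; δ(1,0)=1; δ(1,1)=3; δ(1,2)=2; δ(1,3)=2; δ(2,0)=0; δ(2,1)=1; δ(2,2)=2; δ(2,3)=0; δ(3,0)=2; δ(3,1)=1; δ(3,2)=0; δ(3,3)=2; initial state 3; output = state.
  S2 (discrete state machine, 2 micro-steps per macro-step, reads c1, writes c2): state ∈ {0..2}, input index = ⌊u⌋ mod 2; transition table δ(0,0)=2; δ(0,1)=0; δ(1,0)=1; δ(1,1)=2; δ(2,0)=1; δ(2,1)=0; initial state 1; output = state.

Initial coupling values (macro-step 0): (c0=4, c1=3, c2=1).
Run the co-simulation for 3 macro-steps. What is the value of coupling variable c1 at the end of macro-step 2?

macro 1: S0 reads c1=3 → after 1×micro: 3; S1 reads c0=4 → after 1×micro: 2; S2 reads c1=3 → after 2×micro: 0 ⇒ (c0=3, c1=2, c2=0)
macro 2: S0 reads c1=2 → after 1×micro: -1; S1 reads c0=3 → after 1×micro: 0; S2 reads c1=2 → after 2×micro: 1 ⇒ (c0=-1, c1=0, c2=1)
macro 3: S0 reads c1=0 → after 1×micro: 0; S1 reads c0=-1 → after 1×micro: 1; S2 reads c1=0 → after 2×micro: 1 ⇒ (c0=0, c1=1, c2=1)

c1 at macro-step 2 = 0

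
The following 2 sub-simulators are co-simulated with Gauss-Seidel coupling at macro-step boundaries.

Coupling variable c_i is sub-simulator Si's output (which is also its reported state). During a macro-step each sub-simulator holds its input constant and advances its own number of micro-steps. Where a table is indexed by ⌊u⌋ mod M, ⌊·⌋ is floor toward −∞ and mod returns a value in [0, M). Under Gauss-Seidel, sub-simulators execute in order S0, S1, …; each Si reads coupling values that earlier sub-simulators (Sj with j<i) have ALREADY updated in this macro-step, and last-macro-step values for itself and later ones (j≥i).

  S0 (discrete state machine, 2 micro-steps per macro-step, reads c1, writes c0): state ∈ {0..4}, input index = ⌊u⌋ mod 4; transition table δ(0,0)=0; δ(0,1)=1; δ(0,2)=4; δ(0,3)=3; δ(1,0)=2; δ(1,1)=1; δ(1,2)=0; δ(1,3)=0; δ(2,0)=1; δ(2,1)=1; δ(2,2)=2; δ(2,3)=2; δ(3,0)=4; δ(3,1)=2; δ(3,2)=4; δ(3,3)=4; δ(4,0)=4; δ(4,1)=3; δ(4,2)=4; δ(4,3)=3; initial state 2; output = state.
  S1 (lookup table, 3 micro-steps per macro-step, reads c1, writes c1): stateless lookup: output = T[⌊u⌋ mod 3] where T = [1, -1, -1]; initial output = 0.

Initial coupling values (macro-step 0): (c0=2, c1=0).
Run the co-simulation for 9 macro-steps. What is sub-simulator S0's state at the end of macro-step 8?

S0 state at macro-step 8 = 3

macro 1: S0 reads c1=0 → after 2×micro: 2; S1 reads c1=0 → after 3×micro: 1 ⇒ (c0=2, c1=1)
macro 2: S0 reads c1=1 → after 2×micro: 1; S1 reads c1=1 → after 3×micro: -1 ⇒ (c0=1, c1=-1)
macro 3: S0 reads c1=-1 → after 2×micro: 3; S1 reads c1=-1 → after 3×micro: -1 ⇒ (c0=3, c1=-1)
macro 4: S0 reads c1=-1 → after 2×micro: 3; S1 reads c1=-1 → after 3×micro: -1 ⇒ (c0=3, c1=-1)
macro 5: S0 reads c1=-1 → after 2×micro: 3; S1 reads c1=-1 → after 3×micro: -1 ⇒ (c0=3, c1=-1)
macro 6: S0 reads c1=-1 → after 2×micro: 3; S1 reads c1=-1 → after 3×micro: -1 ⇒ (c0=3, c1=-1)
macro 7: S0 reads c1=-1 → after 2×micro: 3; S1 reads c1=-1 → after 3×micro: -1 ⇒ (c0=3, c1=-1)
macro 8: S0 reads c1=-1 → after 2×micro: 3; S1 reads c1=-1 → after 3×micro: -1 ⇒ (c0=3, c1=-1)
macro 9: S0 reads c1=-1 → after 2×micro: 3; S1 reads c1=-1 → after 3×micro: -1 ⇒ (c0=3, c1=-1)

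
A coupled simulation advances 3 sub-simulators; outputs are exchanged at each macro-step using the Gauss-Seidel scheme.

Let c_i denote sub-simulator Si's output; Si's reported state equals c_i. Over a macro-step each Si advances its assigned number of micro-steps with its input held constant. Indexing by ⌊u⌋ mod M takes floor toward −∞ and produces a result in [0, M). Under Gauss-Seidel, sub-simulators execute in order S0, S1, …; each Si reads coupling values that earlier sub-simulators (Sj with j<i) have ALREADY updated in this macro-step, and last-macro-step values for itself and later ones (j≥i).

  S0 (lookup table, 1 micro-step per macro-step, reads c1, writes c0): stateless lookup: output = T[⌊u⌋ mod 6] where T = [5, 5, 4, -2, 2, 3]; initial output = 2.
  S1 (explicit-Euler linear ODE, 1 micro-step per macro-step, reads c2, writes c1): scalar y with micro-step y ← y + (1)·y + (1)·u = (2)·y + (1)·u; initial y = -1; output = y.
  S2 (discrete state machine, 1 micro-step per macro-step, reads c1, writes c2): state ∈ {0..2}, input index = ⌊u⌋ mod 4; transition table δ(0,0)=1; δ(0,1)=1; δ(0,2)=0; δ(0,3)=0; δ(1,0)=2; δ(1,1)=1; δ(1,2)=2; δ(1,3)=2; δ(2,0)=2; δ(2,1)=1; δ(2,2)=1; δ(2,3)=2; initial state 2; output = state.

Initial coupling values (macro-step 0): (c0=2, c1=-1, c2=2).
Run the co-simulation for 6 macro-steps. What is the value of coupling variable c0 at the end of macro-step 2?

macro 1: S0 reads c1=-1 → after 1×micro: 3; S1 reads c2=2 → after 1×micro: 0; S2 reads c1=0 → after 1×micro: 2 ⇒ (c0=3, c1=0, c2=2)
macro 2: S0 reads c1=0 → after 1×micro: 5; S1 reads c2=2 → after 1×micro: 2; S2 reads c1=2 → after 1×micro: 1 ⇒ (c0=5, c1=2, c2=1)
macro 3: S0 reads c1=2 → after 1×micro: 4; S1 reads c2=1 → after 1×micro: 5; S2 reads c1=5 → after 1×micro: 1 ⇒ (c0=4, c1=5, c2=1)
macro 4: S0 reads c1=5 → after 1×micro: 3; S1 reads c2=1 → after 1×micro: 11; S2 reads c1=11 → after 1×micro: 2 ⇒ (c0=3, c1=11, c2=2)
macro 5: S0 reads c1=11 → after 1×micro: 3; S1 reads c2=2 → after 1×micro: 24; S2 reads c1=24 → after 1×micro: 2 ⇒ (c0=3, c1=24, c2=2)
macro 6: S0 reads c1=24 → after 1×micro: 5; S1 reads c2=2 → after 1×micro: 50; S2 reads c1=50 → after 1×micro: 1 ⇒ (c0=5, c1=50, c2=1)

c0 at macro-step 2 = 5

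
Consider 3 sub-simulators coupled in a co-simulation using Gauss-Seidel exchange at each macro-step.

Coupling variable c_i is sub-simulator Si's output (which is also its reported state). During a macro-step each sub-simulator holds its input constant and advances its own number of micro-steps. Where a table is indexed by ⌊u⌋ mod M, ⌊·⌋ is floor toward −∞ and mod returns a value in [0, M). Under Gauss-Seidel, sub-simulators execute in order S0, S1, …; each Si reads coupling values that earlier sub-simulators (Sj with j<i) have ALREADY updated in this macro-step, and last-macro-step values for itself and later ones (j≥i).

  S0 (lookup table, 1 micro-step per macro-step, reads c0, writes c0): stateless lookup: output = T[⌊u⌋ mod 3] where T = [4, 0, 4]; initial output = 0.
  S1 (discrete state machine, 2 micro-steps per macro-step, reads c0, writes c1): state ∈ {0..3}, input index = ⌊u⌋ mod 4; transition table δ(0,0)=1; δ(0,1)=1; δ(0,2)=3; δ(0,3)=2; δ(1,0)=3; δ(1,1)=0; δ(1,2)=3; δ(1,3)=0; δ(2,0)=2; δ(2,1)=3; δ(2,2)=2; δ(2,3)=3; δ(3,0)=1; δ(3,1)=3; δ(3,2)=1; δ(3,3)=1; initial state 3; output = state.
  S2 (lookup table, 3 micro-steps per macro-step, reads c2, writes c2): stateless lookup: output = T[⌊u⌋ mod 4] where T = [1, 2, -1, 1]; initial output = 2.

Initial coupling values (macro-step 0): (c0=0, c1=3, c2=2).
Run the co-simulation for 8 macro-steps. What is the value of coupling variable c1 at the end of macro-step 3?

macro 1: S0 reads c0=0 → after 1×micro: 4; S1 reads c0=4 → after 2×micro: 3; S2 reads c2=2 → after 3×micro: -1 ⇒ (c0=4, c1=3, c2=-1)
macro 2: S0 reads c0=4 → after 1×micro: 0; S1 reads c0=0 → after 2×micro: 3; S2 reads c2=-1 → after 3×micro: 1 ⇒ (c0=0, c1=3, c2=1)
macro 3: S0 reads c0=0 → after 1×micro: 4; S1 reads c0=4 → after 2×micro: 3; S2 reads c2=1 → after 3×micro: 2 ⇒ (c0=4, c1=3, c2=2)
macro 4: S0 reads c0=4 → after 1×micro: 0; S1 reads c0=0 → after 2×micro: 3; S2 reads c2=2 → after 3×micro: -1 ⇒ (c0=0, c1=3, c2=-1)
macro 5: S0 reads c0=0 → after 1×micro: 4; S1 reads c0=4 → after 2×micro: 3; S2 reads c2=-1 → after 3×micro: 1 ⇒ (c0=4, c1=3, c2=1)
macro 6: S0 reads c0=4 → after 1×micro: 0; S1 reads c0=0 → after 2×micro: 3; S2 reads c2=1 → after 3×micro: 2 ⇒ (c0=0, c1=3, c2=2)
macro 7: S0 reads c0=0 → after 1×micro: 4; S1 reads c0=4 → after 2×micro: 3; S2 reads c2=2 → after 3×micro: -1 ⇒ (c0=4, c1=3, c2=-1)
macro 8: S0 reads c0=4 → after 1×micro: 0; S1 reads c0=0 → after 2×micro: 3; S2 reads c2=-1 → after 3×micro: 1 ⇒ (c0=0, c1=3, c2=1)

c1 at macro-step 3 = 3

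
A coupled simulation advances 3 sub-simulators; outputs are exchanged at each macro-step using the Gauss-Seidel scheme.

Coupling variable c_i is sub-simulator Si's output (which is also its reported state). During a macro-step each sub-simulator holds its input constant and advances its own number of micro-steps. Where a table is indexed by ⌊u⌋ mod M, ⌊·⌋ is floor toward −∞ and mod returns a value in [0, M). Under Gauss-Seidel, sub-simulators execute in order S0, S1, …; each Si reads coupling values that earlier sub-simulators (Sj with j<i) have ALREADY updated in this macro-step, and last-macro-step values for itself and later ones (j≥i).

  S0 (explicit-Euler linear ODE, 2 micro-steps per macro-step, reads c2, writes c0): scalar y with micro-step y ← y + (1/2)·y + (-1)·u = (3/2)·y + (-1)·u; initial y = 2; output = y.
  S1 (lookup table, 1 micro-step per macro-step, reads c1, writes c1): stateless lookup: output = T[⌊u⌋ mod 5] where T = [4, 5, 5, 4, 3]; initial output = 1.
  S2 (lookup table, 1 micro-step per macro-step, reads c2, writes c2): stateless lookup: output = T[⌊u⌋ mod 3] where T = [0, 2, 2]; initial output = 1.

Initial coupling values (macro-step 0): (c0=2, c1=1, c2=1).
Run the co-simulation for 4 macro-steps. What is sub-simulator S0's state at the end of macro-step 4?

S0 state at macro-step 4 = -601/32

macro 1: S0 reads c2=1 → after 2×micro: 2; S1 reads c1=1 → after 1×micro: 5; S2 reads c2=1 → after 1×micro: 2 ⇒ (c0=2, c1=5, c2=2)
macro 2: S0 reads c2=2 → after 2×micro: -1/2; S1 reads c1=5 → after 1×micro: 4; S2 reads c2=2 → after 1×micro: 2 ⇒ (c0=-1/2, c1=4, c2=2)
macro 3: S0 reads c2=2 → after 2×micro: -49/8; S1 reads c1=4 → after 1×micro: 3; S2 reads c2=2 → after 1×micro: 2 ⇒ (c0=-49/8, c1=3, c2=2)
macro 4: S0 reads c2=2 → after 2×micro: -601/32; S1 reads c1=3 → after 1×micro: 4; S2 reads c2=2 → after 1×micro: 2 ⇒ (c0=-601/32, c1=4, c2=2)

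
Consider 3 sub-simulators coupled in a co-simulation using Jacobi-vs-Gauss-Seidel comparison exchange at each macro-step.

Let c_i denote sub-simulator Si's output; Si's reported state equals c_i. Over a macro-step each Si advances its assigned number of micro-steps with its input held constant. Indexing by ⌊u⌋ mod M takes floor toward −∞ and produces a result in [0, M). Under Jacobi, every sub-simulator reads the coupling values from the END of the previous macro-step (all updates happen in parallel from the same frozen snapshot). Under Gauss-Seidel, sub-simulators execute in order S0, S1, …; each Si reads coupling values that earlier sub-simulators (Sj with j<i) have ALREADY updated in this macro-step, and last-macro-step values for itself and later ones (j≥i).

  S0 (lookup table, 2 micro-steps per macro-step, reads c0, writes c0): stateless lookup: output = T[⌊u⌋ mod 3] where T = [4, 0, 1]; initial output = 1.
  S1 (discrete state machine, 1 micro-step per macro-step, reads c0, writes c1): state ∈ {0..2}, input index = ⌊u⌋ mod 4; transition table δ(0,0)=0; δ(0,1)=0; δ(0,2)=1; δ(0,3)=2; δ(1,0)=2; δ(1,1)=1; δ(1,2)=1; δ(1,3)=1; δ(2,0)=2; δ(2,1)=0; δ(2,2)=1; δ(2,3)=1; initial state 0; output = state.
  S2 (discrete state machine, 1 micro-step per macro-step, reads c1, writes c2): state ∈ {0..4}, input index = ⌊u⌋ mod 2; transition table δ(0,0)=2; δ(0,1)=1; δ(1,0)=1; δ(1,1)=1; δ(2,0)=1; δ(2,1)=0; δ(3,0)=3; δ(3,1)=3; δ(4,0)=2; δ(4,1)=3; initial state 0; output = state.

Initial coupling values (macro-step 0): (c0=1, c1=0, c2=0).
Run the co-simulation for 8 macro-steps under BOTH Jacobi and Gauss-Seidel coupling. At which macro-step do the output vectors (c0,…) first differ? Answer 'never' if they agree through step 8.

first divergence at macro-step: never

[Jacobi] macro 1: S0 reads c0=1 → after 2×micro: 0; S1 reads c0=1 → after 1×micro: 0; S2 reads c1=0 → after 1×micro: 2 ⇒ (c0=0, c1=0, c2=2)
[Jacobi] macro 2: S0 reads c0=0 → after 2×micro: 4; S1 reads c0=0 → after 1×micro: 0; S2 reads c1=0 → after 1×micro: 1 ⇒ (c0=4, c1=0, c2=1)
[Jacobi] macro 3: S0 reads c0=4 → after 2×micro: 0; S1 reads c0=4 → after 1×micro: 0; S2 reads c1=0 → after 1×micro: 1 ⇒ (c0=0, c1=0, c2=1)
[Jacobi] macro 4: S0 reads c0=0 → after 2×micro: 4; S1 reads c0=0 → after 1×micro: 0; S2 reads c1=0 → after 1×micro: 1 ⇒ (c0=4, c1=0, c2=1)
[Jacobi] macro 5: S0 reads c0=4 → after 2×micro: 0; S1 reads c0=4 → after 1×micro: 0; S2 reads c1=0 → after 1×micro: 1 ⇒ (c0=0, c1=0, c2=1)
[Jacobi] macro 6: S0 reads c0=0 → after 2×micro: 4; S1 reads c0=0 → after 1×micro: 0; S2 reads c1=0 → after 1×micro: 1 ⇒ (c0=4, c1=0, c2=1)
[Jacobi] macro 7: S0 reads c0=4 → after 2×micro: 0; S1 reads c0=4 → after 1×micro: 0; S2 reads c1=0 → after 1×micro: 1 ⇒ (c0=0, c1=0, c2=1)
[Jacobi] macro 8: S0 reads c0=0 → after 2×micro: 4; S1 reads c0=0 → after 1×micro: 0; S2 reads c1=0 → after 1×micro: 1 ⇒ (c0=4, c1=0, c2=1)
[Gauss-Seidel] macro 1: S0 reads c0=1 → after 2×micro: 0; S1 reads c0=0 → after 1×micro: 0; S2 reads c1=0 → after 1×micro: 2 ⇒ (c0=0, c1=0, c2=2)
[Gauss-Seidel] macro 2: S0 reads c0=0 → after 2×micro: 4; S1 reads c0=4 → after 1×micro: 0; S2 reads c1=0 → after 1×micro: 1 ⇒ (c0=4, c1=0, c2=1)
[Gauss-Seidel] macro 3: S0 reads c0=4 → after 2×micro: 0; S1 reads c0=0 → after 1×micro: 0; S2 reads c1=0 → after 1×micro: 1 ⇒ (c0=0, c1=0, c2=1)
[Gauss-Seidel] macro 4: S0 reads c0=0 → after 2×micro: 4; S1 reads c0=4 → after 1×micro: 0; S2 reads c1=0 → after 1×micro: 1 ⇒ (c0=4, c1=0, c2=1)
[Gauss-Seidel] macro 5: S0 reads c0=4 → after 2×micro: 0; S1 reads c0=0 → after 1×micro: 0; S2 reads c1=0 → after 1×micro: 1 ⇒ (c0=0, c1=0, c2=1)
[Gauss-Seidel] macro 6: S0 reads c0=0 → after 2×micro: 4; S1 reads c0=4 → after 1×micro: 0; S2 reads c1=0 → after 1×micro: 1 ⇒ (c0=4, c1=0, c2=1)
[Gauss-Seidel] macro 7: S0 reads c0=4 → after 2×micro: 0; S1 reads c0=0 → after 1×micro: 0; S2 reads c1=0 → after 1×micro: 1 ⇒ (c0=0, c1=0, c2=1)
[Gauss-Seidel] macro 8: S0 reads c0=0 → after 2×micro: 4; S1 reads c0=4 → after 1×micro: 0; S2 reads c1=0 → after 1×micro: 1 ⇒ (c0=4, c1=0, c2=1)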